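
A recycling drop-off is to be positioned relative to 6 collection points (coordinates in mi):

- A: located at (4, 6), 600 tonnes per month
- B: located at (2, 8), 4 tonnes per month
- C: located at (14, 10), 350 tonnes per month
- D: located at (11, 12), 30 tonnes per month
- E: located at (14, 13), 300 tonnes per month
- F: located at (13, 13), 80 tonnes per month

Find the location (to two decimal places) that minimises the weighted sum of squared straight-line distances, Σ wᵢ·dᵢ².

(9.44, 9.11)

The minimiser of Σwᵢ‖p−pᵢ‖² is the weighted centroid p* = (Σwᵢpᵢ)/(Σwᵢ).
Σwᵢ = 1364.
Σwᵢxᵢ = 600·4 + 4·2 + 350·14 + 30·11 + 300·14 + 80·13 = 12878.
Σwᵢyᵢ = 600·6 + 4·8 + 350·10 + 30·12 + 300·13 + 80·13 = 12432.
x* = 12878/1364 = 9.44, y* = 12432/1364 = 9.11.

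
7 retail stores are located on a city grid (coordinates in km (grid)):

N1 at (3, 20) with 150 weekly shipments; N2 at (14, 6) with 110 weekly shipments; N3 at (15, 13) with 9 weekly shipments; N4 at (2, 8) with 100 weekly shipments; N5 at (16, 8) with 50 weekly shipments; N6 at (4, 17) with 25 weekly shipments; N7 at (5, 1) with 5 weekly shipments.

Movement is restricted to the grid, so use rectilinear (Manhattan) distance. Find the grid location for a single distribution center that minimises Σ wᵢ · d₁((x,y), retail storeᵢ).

(3, 8)

Manhattan distance separates: Σwᵢ(|x−xᵢ|+|y−yᵢ|) = Σwᵢ|x−xᵢ| + Σwᵢ|y−yᵢ|, so x and y are optimised independently as 1-D weighted medians.
Total weight W = 449; half = 224.5.
x-coordinate, sorted with cumulative weight:
  x=2 (N4, w=100) cum 100
  x=3 (N1, w=150) cum 250  ← median
  x=4 (N6, w=25) cum 275
  x=5 (N7, w=5) cum 280
  x=14 (N2, w=110) cum 390
  x=15 (N3, w=9) cum 399
  x=16 (N5, w=50) cum 449
⇒ x* = 3
y-coordinate, sorted with cumulative weight:
  y=1 (N7, w=5) cum 5
  y=6 (N2, w=110) cum 115
  y=8 (N4, w=100) cum 215
  y=8 (N5, w=50) cum 265  ← median
  y=13 (N3, w=9) cum 274
  y=17 (N6, w=25) cum 299
  y=20 (N1, w=150) cum 449
⇒ y* = 8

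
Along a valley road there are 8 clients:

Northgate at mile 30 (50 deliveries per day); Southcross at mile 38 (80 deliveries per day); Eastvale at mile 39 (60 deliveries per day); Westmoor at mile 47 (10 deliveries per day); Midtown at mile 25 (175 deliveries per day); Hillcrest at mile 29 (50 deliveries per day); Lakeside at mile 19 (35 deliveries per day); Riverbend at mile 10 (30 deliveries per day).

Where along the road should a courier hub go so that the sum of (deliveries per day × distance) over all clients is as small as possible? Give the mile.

x = 29

For a sum of weighted absolute distances on a line, the optimum is the weighted median (not the mean). Total weight W = 490; half-weight = 245.
Sort by position and accumulate weight:
  mile 10 (Riverbend, w=30) → cum 30
  mile 19 (Lakeside, w=35) → cum 65
  mile 25 (Midtown, w=175) → cum 240
  mile 29 (Hillcrest, w=50) → cum 290  ≥ 245 → median here
  mile 30 (Northgate, w=50) → cum 340
  mile 38 (Southcross, w=80) → cum 420
  mile 39 (Eastvale, w=60) → cum 480
  mile 47 (Westmoor, w=10) → cum 490
Optimal location: mile 29.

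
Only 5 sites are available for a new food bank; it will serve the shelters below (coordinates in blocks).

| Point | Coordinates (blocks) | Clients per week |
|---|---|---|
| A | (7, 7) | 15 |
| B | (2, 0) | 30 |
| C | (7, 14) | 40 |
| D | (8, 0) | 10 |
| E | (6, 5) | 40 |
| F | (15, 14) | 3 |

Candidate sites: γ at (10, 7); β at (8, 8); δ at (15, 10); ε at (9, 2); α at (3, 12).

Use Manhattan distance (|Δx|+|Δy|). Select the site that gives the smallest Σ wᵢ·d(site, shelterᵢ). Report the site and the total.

Total weighted distance at each candidate:
  γ (10, 7): total = 1261
  β (8, 8): total = 1049
  δ (15, 10): total = 2077
  ε (9, 2): total = 1259
  α (3, 12): total = 1377
Minimum is at β with total 1049 blocks.

β, total 1049 blocks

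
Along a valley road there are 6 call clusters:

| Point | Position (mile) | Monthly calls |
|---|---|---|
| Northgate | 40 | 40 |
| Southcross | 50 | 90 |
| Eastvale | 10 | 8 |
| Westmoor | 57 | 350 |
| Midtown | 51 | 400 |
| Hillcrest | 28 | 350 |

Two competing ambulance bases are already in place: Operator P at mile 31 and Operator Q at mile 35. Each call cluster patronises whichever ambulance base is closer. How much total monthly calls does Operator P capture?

358

The indifferent point is the midpoint (31+35)/2 = 33; call clusters left of it (closer to Operator P at 31) go to Operator P, those right go to Operator Q.
  Eastvale at 10 (w=8) → Operator P
  Hillcrest at 28 (w=350) → Operator P
  Northgate at 40 (w=40) → Operator Q
  Southcross at 50 (w=90) → Operator Q
  Midtown at 51 (w=400) → Operator Q
  Westmoor at 57 (w=350) → Operator Q
Operator P captures 358; Operator Q captures 880.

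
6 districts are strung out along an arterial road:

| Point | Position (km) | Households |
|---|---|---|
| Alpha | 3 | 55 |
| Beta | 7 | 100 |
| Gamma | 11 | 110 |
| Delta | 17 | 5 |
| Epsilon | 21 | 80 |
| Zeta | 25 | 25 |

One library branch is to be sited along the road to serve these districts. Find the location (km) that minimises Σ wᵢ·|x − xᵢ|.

x = 11

For a sum of weighted absolute distances on a line, the optimum is the weighted median (not the mean). Total weight W = 375; half-weight = 187.5.
Sort by position and accumulate weight:
  km 3 (Alpha, w=55) → cum 55
  km 7 (Beta, w=100) → cum 155
  km 11 (Gamma, w=110) → cum 265  ≥ 187.5 → median here
  km 17 (Delta, w=5) → cum 270
  km 21 (Epsilon, w=80) → cum 350
  km 25 (Zeta, w=25) → cum 375
Optimal location: km 11.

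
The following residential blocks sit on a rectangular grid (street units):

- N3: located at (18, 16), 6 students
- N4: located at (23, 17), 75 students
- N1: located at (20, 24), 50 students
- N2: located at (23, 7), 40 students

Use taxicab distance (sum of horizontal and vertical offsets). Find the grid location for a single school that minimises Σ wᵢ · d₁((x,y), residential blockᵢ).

Manhattan distance separates: Σwᵢ(|x−xᵢ|+|y−yᵢ|) = Σwᵢ|x−xᵢ| + Σwᵢ|y−yᵢ|, so x and y are optimised independently as 1-D weighted medians.
Total weight W = 171; half = 85.5.
x-coordinate, sorted with cumulative weight:
  x=18 (N3, w=6) cum 6
  x=20 (N1, w=50) cum 56
  x=23 (N4, w=75) cum 131  ← median
  x=23 (N2, w=40) cum 171
⇒ x* = 23
y-coordinate, sorted with cumulative weight:
  y=7 (N2, w=40) cum 40
  y=16 (N3, w=6) cum 46
  y=17 (N4, w=75) cum 121  ← median
  y=24 (N1, w=50) cum 171
⇒ y* = 17

(23, 17)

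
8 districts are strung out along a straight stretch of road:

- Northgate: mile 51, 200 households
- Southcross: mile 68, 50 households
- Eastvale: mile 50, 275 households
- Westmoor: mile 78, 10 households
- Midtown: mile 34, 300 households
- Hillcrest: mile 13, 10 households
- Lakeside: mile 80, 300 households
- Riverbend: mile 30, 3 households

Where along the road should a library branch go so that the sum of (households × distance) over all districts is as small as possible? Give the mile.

x = 50

For a sum of weighted absolute distances on a line, the optimum is the weighted median (not the mean). Total weight W = 1148; half-weight = 574.
Sort by position and accumulate weight:
  mile 13 (Hillcrest, w=10) → cum 10
  mile 30 (Riverbend, w=3) → cum 13
  mile 34 (Midtown, w=300) → cum 313
  mile 50 (Eastvale, w=275) → cum 588  ≥ 574 → median here
  mile 51 (Northgate, w=200) → cum 788
  mile 68 (Southcross, w=50) → cum 838
  mile 78 (Westmoor, w=10) → cum 848
  mile 80 (Lakeside, w=300) → cum 1148
Optimal location: mile 50.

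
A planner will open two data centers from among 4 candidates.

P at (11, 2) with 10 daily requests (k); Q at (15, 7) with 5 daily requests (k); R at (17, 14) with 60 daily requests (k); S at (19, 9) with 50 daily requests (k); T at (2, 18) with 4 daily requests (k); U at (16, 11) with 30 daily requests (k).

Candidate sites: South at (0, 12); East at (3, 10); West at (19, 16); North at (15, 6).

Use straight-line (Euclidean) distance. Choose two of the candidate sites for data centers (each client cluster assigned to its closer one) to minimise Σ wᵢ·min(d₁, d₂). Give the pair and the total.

{West, North}, total 702.7

Evaluate every pair (each demand assigned to the nearer of the two):
  {West, North}: total = 702.7
  {East, West}: total = 889.3
  {South, West}: total = 917.8
  {South, North}: total = 984.6
  {East, North}: total = 991.6
  {South, East}: total = 2266.6
Best pair: {West, North} with total 702.7.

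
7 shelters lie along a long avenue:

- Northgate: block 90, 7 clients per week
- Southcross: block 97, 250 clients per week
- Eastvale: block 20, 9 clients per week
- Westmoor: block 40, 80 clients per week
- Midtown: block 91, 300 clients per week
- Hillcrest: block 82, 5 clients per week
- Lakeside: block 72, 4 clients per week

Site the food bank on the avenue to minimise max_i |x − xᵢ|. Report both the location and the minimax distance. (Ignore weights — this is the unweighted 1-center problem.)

location 58.5, max distance 38.5

The 1-center on a line is the midpoint of the two extreme points: leftmost at 20, rightmost at 97.
Optimal location = (20 + 97)/2 = 58.5; maximum distance = (97 − 20)/2 = 38.5.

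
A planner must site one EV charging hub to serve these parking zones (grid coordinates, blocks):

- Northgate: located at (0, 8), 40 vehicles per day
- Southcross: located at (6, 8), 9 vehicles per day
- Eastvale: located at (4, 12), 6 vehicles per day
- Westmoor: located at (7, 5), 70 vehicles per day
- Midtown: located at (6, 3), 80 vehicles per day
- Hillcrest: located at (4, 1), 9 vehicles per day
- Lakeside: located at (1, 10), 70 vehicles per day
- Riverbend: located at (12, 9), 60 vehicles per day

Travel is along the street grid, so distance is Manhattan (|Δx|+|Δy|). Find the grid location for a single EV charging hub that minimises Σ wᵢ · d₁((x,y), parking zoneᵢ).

Manhattan distance separates: Σwᵢ(|x−xᵢ|+|y−yᵢ|) = Σwᵢ|x−xᵢ| + Σwᵢ|y−yᵢ|, so x and y are optimised independently as 1-D weighted medians.
Total weight W = 344; half = 172.
x-coordinate, sorted with cumulative weight:
  x=0 (Northgate, w=40) cum 40
  x=1 (Lakeside, w=70) cum 110
  x=4 (Eastvale, w=6) cum 116
  x=4 (Hillcrest, w=9) cum 125
  x=6 (Southcross, w=9) cum 134
  x=6 (Midtown, w=80) cum 214  ← median
  x=7 (Westmoor, w=70) cum 284
  x=12 (Riverbend, w=60) cum 344
⇒ x* = 6
y-coordinate, sorted with cumulative weight:
  y=1 (Hillcrest, w=9) cum 9
  y=3 (Midtown, w=80) cum 89
  y=5 (Westmoor, w=70) cum 159
  y=8 (Northgate, w=40) cum 199  ← median
  y=8 (Southcross, w=9) cum 208
  y=9 (Riverbend, w=60) cum 268
  y=10 (Lakeside, w=70) cum 338
  y=12 (Eastvale, w=6) cum 344
⇒ y* = 8

(6, 8)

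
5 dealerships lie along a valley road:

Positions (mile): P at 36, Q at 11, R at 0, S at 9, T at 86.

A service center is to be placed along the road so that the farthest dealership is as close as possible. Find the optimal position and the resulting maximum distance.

The 1-center on a line is the midpoint of the two extreme points: leftmost at 0, rightmost at 86.
Optimal location = (0 + 86)/2 = 43; maximum distance = (86 − 0)/2 = 43.

location 43, max distance 43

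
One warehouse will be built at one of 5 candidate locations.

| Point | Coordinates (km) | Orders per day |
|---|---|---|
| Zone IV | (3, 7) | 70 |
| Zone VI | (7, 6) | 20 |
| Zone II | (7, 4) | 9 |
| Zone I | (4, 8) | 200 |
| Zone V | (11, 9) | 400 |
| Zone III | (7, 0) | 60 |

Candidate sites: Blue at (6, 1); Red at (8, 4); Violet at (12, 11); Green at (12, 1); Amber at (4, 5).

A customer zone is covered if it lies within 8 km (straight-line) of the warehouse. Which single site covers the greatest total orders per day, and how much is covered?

Coverage radius r = 8 km; a point is covered iff (Δx)²+(Δy)² ≤ 8² = 64.
  Blue (6, 1): covers {Zone IV, Zone VI, Zone II, Zone I, Zone III} → 359
  Red (8, 4): covers {Zone IV, Zone VI, Zone II, Zone I, Zone V, Zone III} → 759
  Violet (12, 11): covers {Zone VI, Zone V} → 420
  Green (12, 1): covers {Zone VI, Zone II, Zone III} → 89
  Amber (4, 5): covers {Zone IV, Zone VI, Zone II, Zone I, Zone III} → 359
Maximum coverage at Red: 759 orders per day.

Red, covering 759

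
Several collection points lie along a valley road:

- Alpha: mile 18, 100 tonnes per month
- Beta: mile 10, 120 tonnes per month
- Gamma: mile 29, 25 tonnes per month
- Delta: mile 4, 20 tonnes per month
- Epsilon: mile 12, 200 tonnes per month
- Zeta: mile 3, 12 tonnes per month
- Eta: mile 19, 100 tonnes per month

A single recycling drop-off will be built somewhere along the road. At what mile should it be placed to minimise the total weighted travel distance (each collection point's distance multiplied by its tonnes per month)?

x = 12

For a sum of weighted absolute distances on a line, the optimum is the weighted median (not the mean). Total weight W = 577; half-weight = 288.5.
Sort by position and accumulate weight:
  mile 3 (Zeta, w=12) → cum 12
  mile 4 (Delta, w=20) → cum 32
  mile 10 (Beta, w=120) → cum 152
  mile 12 (Epsilon, w=200) → cum 352  ≥ 288.5 → median here
  mile 18 (Alpha, w=100) → cum 452
  mile 19 (Eta, w=100) → cum 552
  mile 29 (Gamma, w=25) → cum 577
Optimal location: mile 12.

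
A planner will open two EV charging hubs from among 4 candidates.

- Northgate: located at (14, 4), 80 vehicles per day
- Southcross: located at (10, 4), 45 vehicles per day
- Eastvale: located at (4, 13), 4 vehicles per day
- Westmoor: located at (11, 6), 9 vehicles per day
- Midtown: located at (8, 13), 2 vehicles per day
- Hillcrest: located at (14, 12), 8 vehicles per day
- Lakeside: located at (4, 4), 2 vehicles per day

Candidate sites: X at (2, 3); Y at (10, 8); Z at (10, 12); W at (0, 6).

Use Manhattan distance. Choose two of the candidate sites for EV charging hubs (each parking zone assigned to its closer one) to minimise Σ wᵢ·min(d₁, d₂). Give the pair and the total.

{Y, Z}, total 933

Evaluate every pair (each demand assigned to the nearer of the two):
  {Y, Z}: total = 933
  {X, Y}: total = 975
  {Y, W}: total = 981
  {X, Z}: total = 1455
  {Z, W}: total = 1461
  {X, W}: total = 1784
Best pair: {Y, Z} with total 933.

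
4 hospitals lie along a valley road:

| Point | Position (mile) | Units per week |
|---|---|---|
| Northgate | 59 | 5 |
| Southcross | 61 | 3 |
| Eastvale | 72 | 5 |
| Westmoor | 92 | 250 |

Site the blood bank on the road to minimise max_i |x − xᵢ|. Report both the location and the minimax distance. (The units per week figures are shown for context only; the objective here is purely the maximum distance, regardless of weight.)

location 75.5, max distance 16.5

The 1-center on a line is the midpoint of the two extreme points: leftmost at 59, rightmost at 92.
Optimal location = (59 + 92)/2 = 75.5; maximum distance = (92 − 59)/2 = 16.5.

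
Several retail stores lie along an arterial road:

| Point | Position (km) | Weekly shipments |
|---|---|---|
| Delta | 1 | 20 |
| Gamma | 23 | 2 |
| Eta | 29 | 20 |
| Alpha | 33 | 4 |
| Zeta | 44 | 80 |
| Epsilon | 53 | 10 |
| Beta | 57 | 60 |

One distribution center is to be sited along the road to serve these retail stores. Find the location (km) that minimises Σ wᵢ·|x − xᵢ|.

x = 44

For a sum of weighted absolute distances on a line, the optimum is the weighted median (not the mean). Total weight W = 196; half-weight = 98.
Sort by position and accumulate weight:
  km 1 (Delta, w=20) → cum 20
  km 23 (Gamma, w=2) → cum 22
  km 29 (Eta, w=20) → cum 42
  km 33 (Alpha, w=4) → cum 46
  km 44 (Zeta, w=80) → cum 126  ≥ 98 → median here
  km 53 (Epsilon, w=10) → cum 136
  km 57 (Beta, w=60) → cum 196
Optimal location: km 44.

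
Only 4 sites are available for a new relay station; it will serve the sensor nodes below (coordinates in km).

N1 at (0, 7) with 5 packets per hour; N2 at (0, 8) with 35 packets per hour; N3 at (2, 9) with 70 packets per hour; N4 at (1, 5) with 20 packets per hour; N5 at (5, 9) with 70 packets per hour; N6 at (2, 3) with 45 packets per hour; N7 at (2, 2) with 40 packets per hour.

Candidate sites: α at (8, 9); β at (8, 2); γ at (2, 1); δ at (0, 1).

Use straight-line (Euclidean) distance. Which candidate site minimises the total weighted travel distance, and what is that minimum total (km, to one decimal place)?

Total weighted distance at each candidate:
  α (8, 9): total = 1865.3
  β (8, 2): total = 2241.7
  γ (2, 1): total = 1657.0
  δ (0, 1): total = 1811.8
Minimum is at γ with total 1657.0 km.

γ, total 1657.0 km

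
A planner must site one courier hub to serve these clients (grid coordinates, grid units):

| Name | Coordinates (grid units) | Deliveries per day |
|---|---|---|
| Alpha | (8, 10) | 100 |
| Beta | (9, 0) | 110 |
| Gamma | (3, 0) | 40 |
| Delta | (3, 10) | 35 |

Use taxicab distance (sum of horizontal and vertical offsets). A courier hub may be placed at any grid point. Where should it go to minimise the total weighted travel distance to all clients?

(8, 0)

Manhattan distance separates: Σwᵢ(|x−xᵢ|+|y−yᵢ|) = Σwᵢ|x−xᵢ| + Σwᵢ|y−yᵢ|, so x and y are optimised independently as 1-D weighted medians.
Total weight W = 285; half = 142.5.
x-coordinate, sorted with cumulative weight:
  x=3 (Gamma, w=40) cum 40
  x=3 (Delta, w=35) cum 75
  x=8 (Alpha, w=100) cum 175  ← median
  x=9 (Beta, w=110) cum 285
⇒ x* = 8
y-coordinate, sorted with cumulative weight:
  y=0 (Beta, w=110) cum 110
  y=0 (Gamma, w=40) cum 150  ← median
  y=10 (Alpha, w=100) cum 250
  y=10 (Delta, w=35) cum 285
⇒ y* = 0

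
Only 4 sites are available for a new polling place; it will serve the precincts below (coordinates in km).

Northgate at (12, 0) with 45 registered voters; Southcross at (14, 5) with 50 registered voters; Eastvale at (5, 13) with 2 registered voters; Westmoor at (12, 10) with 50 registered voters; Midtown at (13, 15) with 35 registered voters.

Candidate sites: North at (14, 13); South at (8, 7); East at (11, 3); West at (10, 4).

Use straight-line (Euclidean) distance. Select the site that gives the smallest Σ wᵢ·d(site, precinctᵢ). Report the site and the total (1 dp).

East, total 1125.3 km

Total weighted distance at each candidate:
  North (14, 13): total = 1268.4
  South (8, 7): total = 1272.6
  East (11, 3): total = 1125.3
  West (10, 4): total = 1143.3
Minimum is at East with total 1125.3 km.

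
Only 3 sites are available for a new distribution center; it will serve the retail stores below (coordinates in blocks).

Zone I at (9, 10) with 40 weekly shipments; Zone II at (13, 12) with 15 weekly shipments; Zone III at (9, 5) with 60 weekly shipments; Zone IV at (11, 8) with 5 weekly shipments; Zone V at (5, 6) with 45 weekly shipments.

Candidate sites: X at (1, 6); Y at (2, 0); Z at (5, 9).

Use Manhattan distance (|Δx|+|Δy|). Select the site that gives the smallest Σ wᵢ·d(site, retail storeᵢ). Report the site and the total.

Total weighted distance at each candidate:
  X (1, 6): total = 1530
  Y (2, 0): total = 2235
  Z (5, 9): total = 1015
Minimum is at Z with total 1015 blocks.

Z, total 1015 blocks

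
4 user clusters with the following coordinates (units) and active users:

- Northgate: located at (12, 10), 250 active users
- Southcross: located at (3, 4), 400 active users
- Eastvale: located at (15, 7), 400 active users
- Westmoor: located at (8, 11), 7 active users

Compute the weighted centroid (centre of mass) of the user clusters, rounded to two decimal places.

The minimiser of Σwᵢ‖p−pᵢ‖² is the weighted centroid p* = (Σwᵢpᵢ)/(Σwᵢ).
Σwᵢ = 1057.
Σwᵢxᵢ = 250·12 + 400·3 + 400·15 + 7·8 = 10256.
Σwᵢyᵢ = 250·10 + 400·4 + 400·7 + 7·11 = 6977.
x* = 10256/1057 = 9.70, y* = 6977/1057 = 6.60.

(9.70, 6.60)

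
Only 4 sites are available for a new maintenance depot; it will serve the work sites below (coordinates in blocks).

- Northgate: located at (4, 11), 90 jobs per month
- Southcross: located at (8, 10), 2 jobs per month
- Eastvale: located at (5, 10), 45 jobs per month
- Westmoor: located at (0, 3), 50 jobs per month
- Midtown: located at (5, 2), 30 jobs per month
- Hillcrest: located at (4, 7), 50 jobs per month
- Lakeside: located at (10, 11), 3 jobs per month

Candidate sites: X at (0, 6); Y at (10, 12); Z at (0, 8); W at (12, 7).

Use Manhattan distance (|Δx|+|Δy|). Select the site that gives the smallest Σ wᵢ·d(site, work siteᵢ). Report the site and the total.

Z, total 1834 blocks

Total weighted distance at each candidate:
  X (0, 6): total = 1954
  Y (10, 12): total = 2906
  Z (0, 8): total = 1834
  W (12, 7): total = 3122
Minimum is at Z with total 1834 blocks.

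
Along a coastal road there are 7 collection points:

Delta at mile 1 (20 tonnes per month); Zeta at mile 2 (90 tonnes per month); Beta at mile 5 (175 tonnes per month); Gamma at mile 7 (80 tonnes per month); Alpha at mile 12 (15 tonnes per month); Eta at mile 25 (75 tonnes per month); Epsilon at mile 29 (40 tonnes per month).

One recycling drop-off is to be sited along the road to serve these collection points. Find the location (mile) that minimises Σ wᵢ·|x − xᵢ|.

x = 5

For a sum of weighted absolute distances on a line, the optimum is the weighted median (not the mean). Total weight W = 495; half-weight = 247.5.
Sort by position and accumulate weight:
  mile 1 (Delta, w=20) → cum 20
  mile 2 (Zeta, w=90) → cum 110
  mile 5 (Beta, w=175) → cum 285  ≥ 247.5 → median here
  mile 7 (Gamma, w=80) → cum 365
  mile 12 (Alpha, w=15) → cum 380
  mile 25 (Eta, w=75) → cum 455
  mile 29 (Epsilon, w=40) → cum 495
Optimal location: mile 5.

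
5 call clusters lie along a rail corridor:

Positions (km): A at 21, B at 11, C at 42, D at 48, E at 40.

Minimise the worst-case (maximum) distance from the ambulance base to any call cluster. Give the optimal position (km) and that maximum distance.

The 1-center on a line is the midpoint of the two extreme points: leftmost at 11, rightmost at 48.
Optimal location = (11 + 48)/2 = 29.5; maximum distance = (48 − 11)/2 = 18.5.

location 29.5, max distance 18.5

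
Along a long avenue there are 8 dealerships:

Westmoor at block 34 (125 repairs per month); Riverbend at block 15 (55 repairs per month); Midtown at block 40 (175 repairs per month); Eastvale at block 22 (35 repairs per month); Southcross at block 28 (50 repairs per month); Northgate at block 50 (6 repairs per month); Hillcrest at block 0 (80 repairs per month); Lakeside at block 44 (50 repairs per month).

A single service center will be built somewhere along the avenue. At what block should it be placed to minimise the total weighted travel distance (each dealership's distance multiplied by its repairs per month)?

x = 34

For a sum of weighted absolute distances on a line, the optimum is the weighted median (not the mean). Total weight W = 576; half-weight = 288.
Sort by position and accumulate weight:
  block 0 (Hillcrest, w=80) → cum 80
  block 15 (Riverbend, w=55) → cum 135
  block 22 (Eastvale, w=35) → cum 170
  block 28 (Southcross, w=50) → cum 220
  block 34 (Westmoor, w=125) → cum 345  ≥ 288 → median here
  block 40 (Midtown, w=175) → cum 520
  block 44 (Lakeside, w=50) → cum 570
  block 50 (Northgate, w=6) → cum 576
Optimal location: block 34.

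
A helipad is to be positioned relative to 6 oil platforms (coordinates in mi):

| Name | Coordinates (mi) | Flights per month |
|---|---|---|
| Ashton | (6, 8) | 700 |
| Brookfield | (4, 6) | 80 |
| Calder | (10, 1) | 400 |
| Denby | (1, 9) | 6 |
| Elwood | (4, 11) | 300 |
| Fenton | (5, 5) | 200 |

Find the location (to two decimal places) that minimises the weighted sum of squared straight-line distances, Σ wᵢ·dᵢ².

(6.36, 6.43)

The minimiser of Σwᵢ‖p−pᵢ‖² is the weighted centroid p* = (Σwᵢpᵢ)/(Σwᵢ).
Σwᵢ = 1686.
Σwᵢxᵢ = 700·6 + 80·4 + 400·10 + 6·1 + 300·4 + 200·5 = 10726.
Σwᵢyᵢ = 700·8 + 80·6 + 400·1 + 6·9 + 300·11 + 200·5 = 10834.
x* = 10726/1686 = 6.36, y* = 10834/1686 = 6.43.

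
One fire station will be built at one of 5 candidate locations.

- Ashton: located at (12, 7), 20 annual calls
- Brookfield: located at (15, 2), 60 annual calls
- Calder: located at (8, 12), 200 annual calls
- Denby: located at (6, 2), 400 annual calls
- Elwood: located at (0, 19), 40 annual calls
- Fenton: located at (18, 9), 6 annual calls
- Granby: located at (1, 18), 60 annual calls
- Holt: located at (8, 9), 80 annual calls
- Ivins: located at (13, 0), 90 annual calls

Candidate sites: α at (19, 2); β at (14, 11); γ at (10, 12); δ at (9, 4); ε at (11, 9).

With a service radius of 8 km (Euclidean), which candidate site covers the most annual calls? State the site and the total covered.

Coverage radius r = 8 km; a point is covered iff (Δx)²+(Δy)² ≤ 8² = 64.
  α (19, 2): covers {Brookfield, Fenton, Ivins} → 156
  β (14, 11): covers {Ashton, Calder, Fenton, Holt} → 306
  γ (10, 12): covers {Ashton, Calder, Holt} → 300
  δ (9, 4): covers {Ashton, Brookfield, Denby, Holt, Ivins} → 650
  ε (11, 9): covers {Ashton, Calder, Fenton, Holt} → 306
Maximum coverage at δ: 650 annual calls.

δ, covering 650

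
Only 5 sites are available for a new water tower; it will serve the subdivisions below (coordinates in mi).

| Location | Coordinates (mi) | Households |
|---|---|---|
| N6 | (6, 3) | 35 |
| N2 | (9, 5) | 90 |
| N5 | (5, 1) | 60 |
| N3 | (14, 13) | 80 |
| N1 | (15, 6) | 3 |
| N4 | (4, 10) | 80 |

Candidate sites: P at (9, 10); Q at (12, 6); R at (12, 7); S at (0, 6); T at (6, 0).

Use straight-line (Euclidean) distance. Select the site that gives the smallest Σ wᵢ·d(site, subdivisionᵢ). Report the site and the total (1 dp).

P, total 2195.6 mi

Total weighted distance at each candidate:
  P (9, 10): total = 2195.6
  Q (12, 6): total = 2342.5
  R (12, 7): total = 2329.0
  S (0, 6): total = 3223.8
  T (6, 0): total = 2784.1
Minimum is at P with total 2195.6 mi.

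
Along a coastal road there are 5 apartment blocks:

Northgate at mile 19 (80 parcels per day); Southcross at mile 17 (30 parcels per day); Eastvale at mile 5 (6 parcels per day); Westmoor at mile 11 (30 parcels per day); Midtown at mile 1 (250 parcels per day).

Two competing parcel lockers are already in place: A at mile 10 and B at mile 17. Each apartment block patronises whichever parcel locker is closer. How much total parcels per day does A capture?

286

The indifferent point is the midpoint (10+17)/2 = 13.5; apartment blocks left of it (closer to A at 10) go to A, those right go to B.
  Midtown at 1 (w=250) → A
  Eastvale at 5 (w=6) → A
  Westmoor at 11 (w=30) → A
  Southcross at 17 (w=30) → B
  Northgate at 19 (w=80) → B
A captures 286; B captures 110.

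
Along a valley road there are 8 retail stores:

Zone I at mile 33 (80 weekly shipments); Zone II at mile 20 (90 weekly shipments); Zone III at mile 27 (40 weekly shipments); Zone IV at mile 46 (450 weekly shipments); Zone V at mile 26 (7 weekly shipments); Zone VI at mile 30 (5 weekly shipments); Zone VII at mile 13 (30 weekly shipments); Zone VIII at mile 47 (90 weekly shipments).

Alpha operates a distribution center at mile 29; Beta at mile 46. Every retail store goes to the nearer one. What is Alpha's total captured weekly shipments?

The indifferent point is the midpoint (29+46)/2 = 37.5; retail stores left of it (closer to Alpha at 29) go to Alpha, those right go to Beta.
  Zone VII at 13 (w=30) → Alpha
  Zone II at 20 (w=90) → Alpha
  Zone V at 26 (w=7) → Alpha
  Zone III at 27 (w=40) → Alpha
  Zone VI at 30 (w=5) → Alpha
  Zone I at 33 (w=80) → Alpha
  Zone IV at 46 (w=450) → Beta
  Zone VIII at 47 (w=90) → Beta
Alpha captures 252; Beta captures 540.

252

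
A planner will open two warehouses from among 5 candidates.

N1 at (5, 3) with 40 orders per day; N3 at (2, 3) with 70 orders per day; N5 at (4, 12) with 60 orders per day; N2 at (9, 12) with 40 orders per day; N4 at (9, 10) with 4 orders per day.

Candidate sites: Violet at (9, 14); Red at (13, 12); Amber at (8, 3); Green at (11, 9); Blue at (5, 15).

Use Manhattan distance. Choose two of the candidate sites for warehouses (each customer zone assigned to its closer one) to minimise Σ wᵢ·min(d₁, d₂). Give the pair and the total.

{Violet, Amber}, total 1056

Evaluate every pair (each demand assigned to the nearer of the two):
  {Violet, Amber}: total = 1056
  {Amber, Blue}: total = 1092
  {Red, Amber}: total = 1264
  {Amber, Green}: total = 1352
  {Violet, Blue}: total = 1866
  {Red, Blue}: total = 1954
  {Green, Blue}: total = 1982
  {Violet, Green}: total = 2042
  {Red, Green}: total = 2242
  {Violet, Red}: total = 2376
Best pair: {Violet, Amber} with total 1056.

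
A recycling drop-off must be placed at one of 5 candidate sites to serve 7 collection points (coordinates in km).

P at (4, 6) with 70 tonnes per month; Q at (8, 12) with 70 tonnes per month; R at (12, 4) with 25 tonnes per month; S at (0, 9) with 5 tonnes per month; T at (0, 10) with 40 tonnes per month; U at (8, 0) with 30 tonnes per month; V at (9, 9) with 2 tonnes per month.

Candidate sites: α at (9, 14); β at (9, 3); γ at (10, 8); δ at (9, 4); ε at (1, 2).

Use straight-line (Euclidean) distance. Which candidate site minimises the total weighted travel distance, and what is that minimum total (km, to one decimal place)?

Total weighted distance at each candidate:
  α (9, 14): total = 1954.4
  β (9, 3): total = 1738.1
  γ (10, 8): total = 1576.0
  δ (9, 4): total = 1634.2
  ε (1, 2): total = 2081.5
Minimum is at γ with total 1576.0 km.

γ, total 1576.0 km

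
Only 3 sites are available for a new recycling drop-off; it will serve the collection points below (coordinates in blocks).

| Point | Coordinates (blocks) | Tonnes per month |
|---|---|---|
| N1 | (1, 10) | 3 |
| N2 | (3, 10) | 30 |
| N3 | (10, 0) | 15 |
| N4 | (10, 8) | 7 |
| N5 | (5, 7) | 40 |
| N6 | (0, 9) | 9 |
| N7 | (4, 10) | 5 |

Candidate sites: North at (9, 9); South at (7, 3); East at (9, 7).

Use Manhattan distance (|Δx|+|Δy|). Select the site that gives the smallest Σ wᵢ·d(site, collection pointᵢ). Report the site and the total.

Total weighted distance at each candidate:
  North (9, 9): total = 752
  South (7, 3): total = 922
  East (9, 7): total = 736
Minimum is at East with total 736 blocks.

East, total 736 blocks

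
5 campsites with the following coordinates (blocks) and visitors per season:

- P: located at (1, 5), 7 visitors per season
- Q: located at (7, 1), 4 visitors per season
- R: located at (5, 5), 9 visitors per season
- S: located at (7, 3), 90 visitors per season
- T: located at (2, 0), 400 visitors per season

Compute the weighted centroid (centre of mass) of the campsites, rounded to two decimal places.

(2.96, 0.69)

The minimiser of Σwᵢ‖p−pᵢ‖² is the weighted centroid p* = (Σwᵢpᵢ)/(Σwᵢ).
Σwᵢ = 510.
Σwᵢxᵢ = 7·1 + 4·7 + 9·5 + 90·7 + 400·2 = 1510.
Σwᵢyᵢ = 7·5 + 4·1 + 9·5 + 90·3 + 400·0 = 354.
x* = 1510/510 = 2.96, y* = 354/510 = 0.69.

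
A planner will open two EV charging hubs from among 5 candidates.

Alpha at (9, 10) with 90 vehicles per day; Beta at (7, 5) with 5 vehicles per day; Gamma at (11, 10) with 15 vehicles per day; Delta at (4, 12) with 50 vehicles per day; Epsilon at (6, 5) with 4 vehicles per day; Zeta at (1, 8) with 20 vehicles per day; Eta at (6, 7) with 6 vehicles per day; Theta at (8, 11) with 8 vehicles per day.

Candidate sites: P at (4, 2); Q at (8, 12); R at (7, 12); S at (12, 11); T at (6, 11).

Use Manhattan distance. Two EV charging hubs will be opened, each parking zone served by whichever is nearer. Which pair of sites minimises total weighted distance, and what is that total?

Evaluate every pair (each demand assigned to the nearer of the two):
  {Q, T}: total = 746
  {S, T}: total = 799
  {Q, R}: total = 806
  {P, Q}: total = 825
  {Q, S}: total = 846
  {P, T}: total = 850
  {R, S}: total = 859
  {R, T}: total = 859
  {P, R}: total = 882
  {P, S}: total = 1144
Best pair: {Q, T} with total 746.

{Q, T}, total 746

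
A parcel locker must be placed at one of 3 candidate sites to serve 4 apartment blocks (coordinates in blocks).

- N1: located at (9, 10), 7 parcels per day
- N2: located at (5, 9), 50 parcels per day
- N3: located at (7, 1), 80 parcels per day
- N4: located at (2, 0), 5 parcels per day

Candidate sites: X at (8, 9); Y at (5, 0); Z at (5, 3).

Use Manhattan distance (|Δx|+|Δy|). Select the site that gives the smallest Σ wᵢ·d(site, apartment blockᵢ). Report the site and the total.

Z, total 727 blocks

Total weighted distance at each candidate:
  X (8, 9): total = 959
  Y (5, 0): total = 803
  Z (5, 3): total = 727
Minimum is at Z with total 727 blocks.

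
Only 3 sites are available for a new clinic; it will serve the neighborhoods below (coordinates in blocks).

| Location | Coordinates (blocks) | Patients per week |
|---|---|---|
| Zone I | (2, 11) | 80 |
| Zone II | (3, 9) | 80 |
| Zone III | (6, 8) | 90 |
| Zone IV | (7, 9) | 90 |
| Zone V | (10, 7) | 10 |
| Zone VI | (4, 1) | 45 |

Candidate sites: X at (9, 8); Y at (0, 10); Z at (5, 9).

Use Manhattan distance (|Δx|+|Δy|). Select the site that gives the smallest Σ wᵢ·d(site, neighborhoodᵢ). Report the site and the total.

Z, total 1395 blocks

Total weighted distance at each candidate:
  X (9, 8): total = 2460
  Y (0, 10): total = 2715
  Z (5, 9): total = 1395
Minimum is at Z with total 1395 blocks.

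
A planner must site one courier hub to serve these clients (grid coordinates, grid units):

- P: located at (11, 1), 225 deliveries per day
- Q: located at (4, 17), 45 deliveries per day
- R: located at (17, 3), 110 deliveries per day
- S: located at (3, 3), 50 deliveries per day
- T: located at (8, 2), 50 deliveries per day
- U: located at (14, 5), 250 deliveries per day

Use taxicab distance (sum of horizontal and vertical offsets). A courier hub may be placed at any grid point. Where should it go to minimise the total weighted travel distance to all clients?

(11, 3)

Manhattan distance separates: Σwᵢ(|x−xᵢ|+|y−yᵢ|) = Σwᵢ|x−xᵢ| + Σwᵢ|y−yᵢ|, so x and y are optimised independently as 1-D weighted medians.
Total weight W = 730; half = 365.
x-coordinate, sorted with cumulative weight:
  x=3 (S, w=50) cum 50
  x=4 (Q, w=45) cum 95
  x=8 (T, w=50) cum 145
  x=11 (P, w=225) cum 370  ← median
  x=14 (U, w=250) cum 620
  x=17 (R, w=110) cum 730
⇒ x* = 11
y-coordinate, sorted with cumulative weight:
  y=1 (P, w=225) cum 225
  y=2 (T, w=50) cum 275
  y=3 (R, w=110) cum 385  ← median
  y=3 (S, w=50) cum 435
  y=5 (U, w=250) cum 685
  y=17 (Q, w=45) cum 730
⇒ y* = 3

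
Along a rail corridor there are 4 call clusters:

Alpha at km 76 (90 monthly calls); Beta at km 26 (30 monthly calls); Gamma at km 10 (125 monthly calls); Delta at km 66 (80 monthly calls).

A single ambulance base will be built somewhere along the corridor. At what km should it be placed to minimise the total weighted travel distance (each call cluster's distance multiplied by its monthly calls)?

x = 66

For a sum of weighted absolute distances on a line, the optimum is the weighted median (not the mean). Total weight W = 325; half-weight = 162.5.
Sort by position and accumulate weight:
  km 10 (Gamma, w=125) → cum 125
  km 26 (Beta, w=30) → cum 155
  km 66 (Delta, w=80) → cum 235  ≥ 162.5 → median here
  km 76 (Alpha, w=90) → cum 325
Optimal location: km 66.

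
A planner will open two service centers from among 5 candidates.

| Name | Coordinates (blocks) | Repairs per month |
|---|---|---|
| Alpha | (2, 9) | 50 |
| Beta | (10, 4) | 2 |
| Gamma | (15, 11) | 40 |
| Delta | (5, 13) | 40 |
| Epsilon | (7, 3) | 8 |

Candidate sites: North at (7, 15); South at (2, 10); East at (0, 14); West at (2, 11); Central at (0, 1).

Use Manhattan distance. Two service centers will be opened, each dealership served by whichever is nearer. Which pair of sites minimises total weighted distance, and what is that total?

Evaluate every pair (each demand assigned to the nearer of the two):
  {North, South}: total = 814
  {North, West}: total = 864
  {South, West}: total = 894
  {West, Central}: total = 918
  {South, Central}: total = 948
  {East, West}: total = 954
  {South, East}: total = 974
  {North, East}: total = 1114
  {North, Central}: total = 1238
  {East, Central}: total = 1408
Best pair: {North, South} with total 814.

{North, South}, total 814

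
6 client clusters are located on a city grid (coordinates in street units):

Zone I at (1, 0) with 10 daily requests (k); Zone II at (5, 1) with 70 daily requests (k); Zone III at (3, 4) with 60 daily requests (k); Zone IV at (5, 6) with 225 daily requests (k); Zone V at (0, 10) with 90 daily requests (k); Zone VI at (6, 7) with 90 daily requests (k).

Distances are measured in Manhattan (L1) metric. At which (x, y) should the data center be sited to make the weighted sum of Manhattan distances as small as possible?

Manhattan distance separates: Σwᵢ(|x−xᵢ|+|y−yᵢ|) = Σwᵢ|x−xᵢ| + Σwᵢ|y−yᵢ|, so x and y are optimised independently as 1-D weighted medians.
Total weight W = 545; half = 272.5.
x-coordinate, sorted with cumulative weight:
  x=0 (Zone V, w=90) cum 90
  x=1 (Zone I, w=10) cum 100
  x=3 (Zone III, w=60) cum 160
  x=5 (Zone II, w=70) cum 230
  x=5 (Zone IV, w=225) cum 455  ← median
  x=6 (Zone VI, w=90) cum 545
⇒ x* = 5
y-coordinate, sorted with cumulative weight:
  y=0 (Zone I, w=10) cum 10
  y=1 (Zone II, w=70) cum 80
  y=4 (Zone III, w=60) cum 140
  y=6 (Zone IV, w=225) cum 365  ← median
  y=7 (Zone VI, w=90) cum 455
  y=10 (Zone V, w=90) cum 545
⇒ y* = 6

(5, 6)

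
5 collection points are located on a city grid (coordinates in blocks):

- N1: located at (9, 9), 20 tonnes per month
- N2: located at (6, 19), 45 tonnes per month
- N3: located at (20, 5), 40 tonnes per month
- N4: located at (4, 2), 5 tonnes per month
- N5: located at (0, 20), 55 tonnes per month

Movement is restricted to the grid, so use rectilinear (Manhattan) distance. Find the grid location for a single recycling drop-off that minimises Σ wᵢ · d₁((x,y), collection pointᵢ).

(6, 19)

Manhattan distance separates: Σwᵢ(|x−xᵢ|+|y−yᵢ|) = Σwᵢ|x−xᵢ| + Σwᵢ|y−yᵢ|, so x and y are optimised independently as 1-D weighted medians.
Total weight W = 165; half = 82.5.
x-coordinate, sorted with cumulative weight:
  x=0 (N5, w=55) cum 55
  x=4 (N4, w=5) cum 60
  x=6 (N2, w=45) cum 105  ← median
  x=9 (N1, w=20) cum 125
  x=20 (N3, w=40) cum 165
⇒ x* = 6
y-coordinate, sorted with cumulative weight:
  y=2 (N4, w=5) cum 5
  y=5 (N3, w=40) cum 45
  y=9 (N1, w=20) cum 65
  y=19 (N2, w=45) cum 110  ← median
  y=20 (N5, w=55) cum 165
⇒ y* = 19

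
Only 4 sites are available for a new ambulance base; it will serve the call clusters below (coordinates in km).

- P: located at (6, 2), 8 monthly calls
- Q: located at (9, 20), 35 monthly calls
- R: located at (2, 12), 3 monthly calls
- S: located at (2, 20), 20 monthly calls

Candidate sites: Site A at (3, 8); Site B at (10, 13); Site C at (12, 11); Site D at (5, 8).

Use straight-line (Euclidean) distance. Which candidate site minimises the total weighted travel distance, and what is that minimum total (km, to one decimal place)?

Total weighted distance at each candidate:
  Site A (3, 8): total = 776.4
  Site B (10, 13): total = 577.9
  Site C (12, 11): total = 717.8
  Site D (5, 8): total = 753.8
Minimum is at Site B with total 577.9 km.

Site B, total 577.9 km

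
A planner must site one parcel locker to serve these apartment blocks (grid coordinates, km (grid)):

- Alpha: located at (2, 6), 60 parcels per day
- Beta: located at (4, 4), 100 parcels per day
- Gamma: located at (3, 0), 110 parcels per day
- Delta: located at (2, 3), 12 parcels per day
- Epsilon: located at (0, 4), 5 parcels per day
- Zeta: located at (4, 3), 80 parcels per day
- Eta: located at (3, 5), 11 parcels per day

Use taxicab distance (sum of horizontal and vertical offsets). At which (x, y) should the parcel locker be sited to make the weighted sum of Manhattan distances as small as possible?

Manhattan distance separates: Σwᵢ(|x−xᵢ|+|y−yᵢ|) = Σwᵢ|x−xᵢ| + Σwᵢ|y−yᵢ|, so x and y are optimised independently as 1-D weighted medians.
Total weight W = 378; half = 189.
x-coordinate, sorted with cumulative weight:
  x=0 (Epsilon, w=5) cum 5
  x=2 (Alpha, w=60) cum 65
  x=2 (Delta, w=12) cum 77
  x=3 (Gamma, w=110) cum 187
  x=3 (Eta, w=11) cum 198  ← median
  x=4 (Beta, w=100) cum 298
  x=4 (Zeta, w=80) cum 378
⇒ x* = 3
y-coordinate, sorted with cumulative weight:
  y=0 (Gamma, w=110) cum 110
  y=3 (Delta, w=12) cum 122
  y=3 (Zeta, w=80) cum 202  ← median
  y=4 (Beta, w=100) cum 302
  y=4 (Epsilon, w=5) cum 307
  y=5 (Eta, w=11) cum 318
  y=6 (Alpha, w=60) cum 378
⇒ y* = 3

(3, 3)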